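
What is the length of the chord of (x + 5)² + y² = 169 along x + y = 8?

From the line, y = −x + 8. Substituting:
2x² − 6x − 80 = 0  ⟹  x² − 3x − 40 = 0
x = 8 or x = −5, giving (8, 0) and (−5, 13).
|(8, 0) − (−5, 13)| = √((13)² + (−13)²) = 13√2.

13√2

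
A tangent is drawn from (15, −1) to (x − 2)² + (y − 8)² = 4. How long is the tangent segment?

√246

With centre O = (2, 8), |OP|² = 250 and r² = 4.
The tangent meets the radius at right angles, so tangent² = |PO|² − r² = 250 − 4 = 246.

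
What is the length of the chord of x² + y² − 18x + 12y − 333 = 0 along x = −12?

The line gives x = −12. Substituting into the circle:
y² + 12y + 27 = 0
y = −3 or y = −9, giving (−12, −3) and (−12, −9).
|(−12, −3) − (−12, −9)| = √((0)² + (6)²) = 6.

6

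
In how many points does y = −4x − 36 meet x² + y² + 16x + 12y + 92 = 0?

2

Substituting the line into the circle gives 17x² + 256x + 956 = 0.
Δ = 65536 − 65008 = 528.
Two real roots: the line is a secant.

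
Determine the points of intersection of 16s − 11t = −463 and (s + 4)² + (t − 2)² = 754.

From the line, t = (463 + 16s)/11. Substituting:
377s² + 15080s + 105183 = 0  ⟹  s² + 40s + 279 = 0
s = −9 or s = −31, giving (−9, 29) and (−31, −3).

(−31, −3) and (−9, 29)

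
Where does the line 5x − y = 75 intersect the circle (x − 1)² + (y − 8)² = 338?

(14, −5) and (18, 15)

Substitute y = 5x − 75:
26x² − 832x + 6552 = 0  ⟹  x² − 32x + 252 = 0
x = 18 or x = 14, giving (18, 15) and (14, −5).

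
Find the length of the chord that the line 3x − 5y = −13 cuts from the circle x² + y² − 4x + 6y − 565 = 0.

8√34

Substitute y = (13 + 3x)/5:
34x² + 68x − 13566 = 0  ⟹  x² + 2x − 399 = 0
x = 19 or x = −21, giving (19, 14) and (−21, −10).
Chord length = distance between (19, 14) and (−21, −10) = √2176 = 8√34.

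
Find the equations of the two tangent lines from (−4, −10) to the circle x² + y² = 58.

7x + 3y = −58 and 3x − 7y = 58

Let a tangent through (−4, −10) have slope m. Its distance from (0, 0) must equal √58:
[m·(4) − (10)]² = 58(m² + 1)
21m² + 40m − 21 = 0, so m = −7/3 or m = 3/7.
With m = −7/3: 7x + 3y = −58. With m = 3/7: 3x − 7y = 58.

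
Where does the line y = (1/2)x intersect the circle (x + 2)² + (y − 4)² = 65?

(−6, −3) and (6, 3)

Express y = (x)/2 and substitute into the circle:
5x² − 180 = 0  ⟹  x² − 36 = 0
x = 6 or x = −6, giving (6, 3) and (−6, −3).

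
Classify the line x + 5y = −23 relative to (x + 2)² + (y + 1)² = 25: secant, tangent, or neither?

secant

Substituting the line into the circle gives 26x² + 136x − 201 = 0.
Δ = 18496 − (−20904) = 39400.
Two real roots: the line is a secant.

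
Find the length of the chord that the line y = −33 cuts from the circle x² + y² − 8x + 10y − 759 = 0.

The distance from (4, −5) to the line is 28, and r² = 800.
Chord = 2√(r² − d²) = 2·√(16) = 8.

8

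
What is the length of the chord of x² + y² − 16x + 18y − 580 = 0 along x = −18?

Centre (8, −9), r² = 725. Perpendicular distance d from centre to line = |26| / √1 = 26.
Half the chord is √(r² − d²) = √(49), so the full chord is 14.

14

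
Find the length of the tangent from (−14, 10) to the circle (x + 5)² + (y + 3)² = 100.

The centre is (−5, −3) and r = 10. The square of the distance from P to the centre is 81 + 169 = 250.
By the tangent–radius right angle, tangent length = √(|PO|² − r²) = √150 = 5√6.

5√6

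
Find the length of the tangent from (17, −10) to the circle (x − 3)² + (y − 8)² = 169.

The centre is (3, 8) and r = 13. The square of the distance from P to the centre is 196 + 324 = 520.
Power of the point: PT² = |PO|² − r² = 351, so PT = 3√39.

3√39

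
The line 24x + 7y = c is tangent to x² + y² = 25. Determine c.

For a tangent, require d(centre, line) = r = 5.
|24·0 + 7·0 − c| / √625 = 5
|c| = 5·25, so c = 125 or c = −125.

c = −125 or c = 125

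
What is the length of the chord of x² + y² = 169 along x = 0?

26

The line gives x = 0. Substituting into the circle:
y² − 169 = 0
y = 13 or y = −13, giving (0, 13) and (0, −13).
|(0, 13) − (0, −13)| = √((0)² + (26)²) = 26.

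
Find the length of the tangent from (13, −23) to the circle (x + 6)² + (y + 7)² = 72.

√545

Centre (−6, −7), r² = 72. |PO|² = (19)² + (−16)² = 617.
The tangent meets the radius at right angles, so tangent² = |PO|² − r² = 617 − 72 = 545.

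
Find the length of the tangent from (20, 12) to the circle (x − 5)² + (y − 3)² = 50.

The centre is (5, 3) and r = 5√2. The square of the distance from P to the centre is 225 + 81 = 306.
By the tangent–radius right angle, tangent length = √(|PO|² − r²) = √256 = 16.

16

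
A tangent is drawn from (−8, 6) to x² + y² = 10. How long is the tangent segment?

3√10

The centre is (0, 0) and r = √10. The square of the distance from P to the centre is 64 + 36 = 100.
Power of the point: PT² = |PO|² − r² = 90, so PT = 3√10.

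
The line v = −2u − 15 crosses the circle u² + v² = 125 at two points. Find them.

Substitute v = −2u − 15:
5u² + 60u + 100 = 0  ⟹  u² + 12u + 20 = 0
u = −2 or u = −10, giving (−2, −11) and (−10, 5).

(−10, 5) and (−2, −11)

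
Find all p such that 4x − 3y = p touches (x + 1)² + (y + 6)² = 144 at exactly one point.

Tangency holds when the distance from the centre (−1, −6) to the line equals the radius 12:
|4·(−1) − 3·(−6) − p| / √25 = 12
|p − (14)| = 12·5, so p = 74 or p = −46.

p = −46 or p = 74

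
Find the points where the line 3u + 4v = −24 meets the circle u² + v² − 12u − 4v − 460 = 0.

Substitute v = (−24 − 3u)/4:
25u² − 6400 = 0  ⟹  u² − 256 = 0
u = 16 or u = −16, giving (16, −18) and (−16, 6).

(−16, 6) and (16, −18)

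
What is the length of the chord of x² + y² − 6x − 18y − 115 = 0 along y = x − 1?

The distance from (3, 9) to the line is 7/√2, and r² = 205.
Half the chord is √(r² − d²) = √(361/2), so the full chord is 19√2.

19√2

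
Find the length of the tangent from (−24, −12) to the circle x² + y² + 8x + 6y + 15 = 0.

The centre is (−4, −3) and r = √10. The square of the distance from P to the centre is 400 + 81 = 481.
By the tangent–radius right angle, tangent length = √(|PO|² − r²) = √471.

√471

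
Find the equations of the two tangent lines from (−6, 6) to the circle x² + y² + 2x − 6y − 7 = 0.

Write the tangent as mx − y + (6 − m·(−6)) = 0 and set its distance from the centre to √17:
(5m − (−3))² = 17(m² + 1)
4m² + 15m − 4 = 0, so m = −4 or m = 1/4.
Through (−6, 6) these give 4x + y = −18 and x − 4y = −30.

4x + y = −18 and x − 4y = −30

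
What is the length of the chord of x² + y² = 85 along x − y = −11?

The distance from (0, 0) to the line is 11/√2, and r² = 85.
Half the chord is √(r² − d²) = √(49/2), so the full chord is 7√2.

7√2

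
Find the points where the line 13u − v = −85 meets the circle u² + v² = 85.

(−7, −6) and (−6, 7)

Substitute v = 13u + 85:
170u² + 2210u + 7140 = 0  ⟹  u² + 13u + 42 = 0
u = −6 or u = −7, giving (−6, 7) and (−7, −6).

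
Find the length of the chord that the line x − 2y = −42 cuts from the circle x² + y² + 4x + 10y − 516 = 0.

6√5

Express y = (42 + x)/2 and substitute into the circle:
5x² + 120x + 540 = 0  ⟹  x² + 24x + 108 = 0
x = −6 or x = −18, giving (−6, 18) and (−18, 12).
|(−6, 18) − (−18, 12)| = √((12)² + (6)²) = 6√5.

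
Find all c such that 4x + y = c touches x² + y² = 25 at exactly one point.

The line touches the circle iff its distance from (0, 0) is 5:
|4·0 + 1·0 − c| / √17 = 5
|c| = 5√17.

c = ±5√17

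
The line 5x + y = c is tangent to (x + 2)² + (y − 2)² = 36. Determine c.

Tangency holds when the distance from the centre (−2, 2) to the line equals the radius 6:
|5·(−2) + 1·2 − c| / √26 = 6
|c − (−8)| = 6√26.

c = −8 ± 6√26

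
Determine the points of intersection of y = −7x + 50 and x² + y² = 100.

(6, 8) and (8, −6)

From the line, y = −7x + 50. Substituting:
50x² − 700x + 2400 = 0  ⟹  x² − 14x + 48 = 0
x = 8 or x = 6, giving (8, −6) and (6, 8).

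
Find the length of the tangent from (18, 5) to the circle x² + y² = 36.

√313

With centre O = (0, 0), |OP|² = 349 and r² = 36.
Power of the point: PT² = |PO|² − r² = 313, so PT = √313.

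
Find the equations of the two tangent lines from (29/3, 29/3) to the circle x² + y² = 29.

5x − 2y = 29 and 2x − 5y = −29

Write the tangent as mx − y + (29/3 − m·(29/3)) = 0 and set its distance from the centre to √29:
(−29/3m − (−29/3))² = 29(m² + 1)
10m² − 29m + 10 = 0, so m = 5/2 or m = 2/5.
With m = 5/2: 5x − 2y = 29. With m = 2/5: 2x − 5y = −29.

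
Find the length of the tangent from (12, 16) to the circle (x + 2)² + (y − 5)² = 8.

√309

With centre O = (−2, 5), |OP|² = 317 and r² = 8.
By the tangent–radius right angle, tangent length = √(|PO|² − r²) = √309.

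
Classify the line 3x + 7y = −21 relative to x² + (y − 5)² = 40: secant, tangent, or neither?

neither

d² = (3·0 + 7·5 − (−21))²/58 = 1568/29; r² = 40.
Since d² > r², the line lies outside the circle.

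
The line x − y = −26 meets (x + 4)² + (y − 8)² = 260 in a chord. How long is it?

18√2

Centre (−4, 8), r² = 260. Perpendicular distance d from centre to line = |14| / √2 = 14/√2.
Chord = 2√(r² − d²) = 2·√(162) = 18√2.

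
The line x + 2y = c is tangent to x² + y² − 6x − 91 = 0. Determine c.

For a tangent, require d(centre, line) = r = 10.
|1·3 + 2·0 − c| / √5 = 10
|c − (3)| = 10√5.

c = 3 ± 10√5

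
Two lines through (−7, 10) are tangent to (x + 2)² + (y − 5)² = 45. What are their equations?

Let a tangent through (−7, 10) have slope m. Its distance from (−2, 5) must equal 3√5:
(5m − (−5))² = 45(m² + 1)
2m² − 5m + 2 = 0, so m = 2 or m = 1/2.
Through (−7, 10) these give 2x − y = −24 and x − 2y = −27.

2x − y = −24 and x − 2y = −27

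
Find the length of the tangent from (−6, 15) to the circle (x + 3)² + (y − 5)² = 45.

8

With centre O = (−3, 5), |OP|² = 109 and r² = 45.
By the tangent–radius right angle, tangent length = √(|PO|² − r²) = √64 = 8.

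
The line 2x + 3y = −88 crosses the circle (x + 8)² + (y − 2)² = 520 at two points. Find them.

Express y = (−88 − 2x)/3 and substitute into the circle:
13x² + 520x + 4732 = 0  ⟹  x² + 40x + 364 = 0
x = −14 or x = −26, giving (−14, −20) and (−26, −12).

(−26, −12) and (−14, −20)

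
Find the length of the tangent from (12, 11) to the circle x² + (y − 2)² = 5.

2√55

The centre is (0, 2) and r = √5. The square of the distance from P to the centre is 144 + 81 = 225.
By the tangent–radius right angle, tangent length = √(|PO|² − r²) = √220 = 2√55.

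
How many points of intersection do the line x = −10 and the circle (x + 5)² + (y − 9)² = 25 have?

1

Centre (−5, 9), r² = 25. Distance² from centre to line = (5)² = 25.
Since d² = r², the line is tangent.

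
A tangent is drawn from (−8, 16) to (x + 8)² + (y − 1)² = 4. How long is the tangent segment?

The centre is (−8, 1) and r = 2. The square of the distance from P to the centre is 0 + 225 = 225.
The tangent meets the radius at right angles, so tangent² = |PO|² − r² = 225 − 4 = 221.

√221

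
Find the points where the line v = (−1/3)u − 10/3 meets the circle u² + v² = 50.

Express v = (−10 − u)/3 and substitute into the circle:
10u² + 20u − 350 = 0  ⟹  u² + 2u − 35 = 0
u = 5 or u = −7, giving (5, −5) and (−7, −1).

(−7, −1) and (5, −5)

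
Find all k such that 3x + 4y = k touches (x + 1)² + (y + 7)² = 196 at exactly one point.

Tangency holds when the distance from the centre (−1, −7) to the line equals the radius 14:
|3·(−1) + 4·(−7) − k| / √25 = 14
|k − (−31)| = 14·5, so k = 39 or k = −101.

k = −101 or k = 39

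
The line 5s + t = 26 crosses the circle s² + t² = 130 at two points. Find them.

Substitute t = −5s + 26:
26s² − 260s + 546 = 0  ⟹  s² − 10s + 21 = 0
s = 7 or s = 3, giving (7, −9) and (3, 11).

(3, 11) and (7, −9)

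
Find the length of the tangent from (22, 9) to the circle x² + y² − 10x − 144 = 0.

√201

With centre O = (5, 0), |OP|² = 370 and r² = 169.
By the tangent–radius right angle, tangent length = √(|PO|² − r²) = √201.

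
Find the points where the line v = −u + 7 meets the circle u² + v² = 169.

(−5, 12) and (12, −5)

Substitute v = −u + 7:
2u² − 14u − 120 = 0  ⟹  u² − 7u − 60 = 0
u = 12 or u = −5, giving (12, −5) and (−5, 12).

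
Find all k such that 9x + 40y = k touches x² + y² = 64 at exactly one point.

k = −328 or k = 328

The line touches the circle iff its distance from (0, 0) is 8:
|9·0 + 40·0 − k| / √1681 = 8
|k| = 8·41, so k = 328 or k = −328.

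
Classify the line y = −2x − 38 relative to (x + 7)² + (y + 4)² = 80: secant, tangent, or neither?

tangent

Substituting the line into the circle gives 5x² + 150x + 1125 = 0.
Δ = 22500 − 22500 = 0.
A repeated root: the line is tangent.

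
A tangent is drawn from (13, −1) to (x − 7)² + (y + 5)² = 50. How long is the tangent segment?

√2

With centre O = (7, −5), |OP|² = 52 and r² = 50.
Power of the point: PT² = |PO|² − r² = 2, so PT = √2.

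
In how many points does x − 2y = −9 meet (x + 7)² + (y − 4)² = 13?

Substituting the line into the circle gives 5x² + 58x + 145 = 0.
Discriminant = (58)² − 4·5·(145) = 464 > 0.
Two real roots: the line is a secant.

2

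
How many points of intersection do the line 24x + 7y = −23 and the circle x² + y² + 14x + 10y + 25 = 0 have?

Substituting the line into the circle gives 625x² + 110x + 144 = 0.
Discriminant = (110)² − 4·625·(144) = −347900 < 0.
No real roots: the line does not meet the circle.

0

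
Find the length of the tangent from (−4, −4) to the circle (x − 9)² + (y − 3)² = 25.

The centre is (9, 3) and r = 5. The square of the distance from P to the centre is 169 + 49 = 218.
By the tangent–radius right angle, tangent length = √(|PO|² − r²) = √193.

√193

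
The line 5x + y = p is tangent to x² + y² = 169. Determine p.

For a tangent, require d(centre, line) = r = 13.
|5·0 + 1·0 − p| / √26 = 13
|p| = 13√26.

p = ±13√26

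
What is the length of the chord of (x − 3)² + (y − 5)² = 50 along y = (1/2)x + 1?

Substitute y = (2 + x)/2:
5x² − 40x − 100 = 0  ⟹  x² − 8x − 20 = 0
x = 10 or x = −2, giving (10, 6) and (−2, 0).
Chord length = distance between (10, 6) and (−2, 0) = √180 = 6√5.

6√5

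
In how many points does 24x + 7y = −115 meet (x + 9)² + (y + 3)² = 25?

2

d² = (24·(−9) + 7·(−3) − (−115))²/625 = 14884/625; r² = 25.
Since d² < r², the line cuts the circle twice.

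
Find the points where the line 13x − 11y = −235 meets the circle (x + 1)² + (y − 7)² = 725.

Substitute y = (235 + 13x)/11:
290x² + 4350x − 62640 = 0  ⟹  x² + 15x − 216 = 0
x = 9 or x = −24, giving (9, 32) and (−24, −7).

(−24, −7) and (9, 32)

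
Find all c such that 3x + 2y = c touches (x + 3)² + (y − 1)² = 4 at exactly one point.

For a tangent, require d(centre, line) = r = 2.
|3·(−3) + 2·1 − c| / √13 = 2
|c − (−7)| = 2√13.

c = −7 ± 2√13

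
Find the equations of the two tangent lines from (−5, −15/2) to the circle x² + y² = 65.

x + 8y = −65 and 7x + 4y = −65

Let a tangent through (−5, −15/2) have slope m. Its distance from (0, 0) must equal √65:
(5m − (15/2))² = 65(m² + 1)
32m² + 60m + 7 = 0, so m = −1/8 or m = −7/4.
With m = −1/8: x + 8y = −65. With m = −7/4: 7x + 4y = −65.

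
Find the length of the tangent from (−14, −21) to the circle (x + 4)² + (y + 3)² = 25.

The centre is (−4, −3) and r = 5. The square of the distance from P to the centre is 100 + 324 = 424.
By the tangent–radius right angle, tangent length = √(|PO|² − r²) = √399.

√399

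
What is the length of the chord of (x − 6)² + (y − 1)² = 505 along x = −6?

38

The distance from (6, 1) to the line is 12, and r² = 505.
Half the chord is √(r² − d²) = √(361), so the full chord is 38.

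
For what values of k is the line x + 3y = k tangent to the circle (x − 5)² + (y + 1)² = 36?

Tangency holds when the distance from the centre (5, −1) to the line equals the radius 6:
|1·5 + 3·(−1) − k| / √10 = 6
|k − (2)| = 6√10.

k = 2 ± 6√10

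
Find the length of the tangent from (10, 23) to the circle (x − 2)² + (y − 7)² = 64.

16

The centre is (2, 7) and r = 8. The square of the distance from P to the centre is 64 + 256 = 320.
The tangent meets the radius at right angles, so tangent² = |PO|² − r² = 320 − 64 = 256.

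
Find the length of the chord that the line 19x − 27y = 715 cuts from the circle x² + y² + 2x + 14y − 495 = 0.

The distance from (−1, −7) to the line is 545/√1090, and r² = 545.
Half the chord is √(r² − d²) = √(545/2), so the full chord is √1090.

√1090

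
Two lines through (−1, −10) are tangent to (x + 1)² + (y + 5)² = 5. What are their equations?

A line y − (−10) = m(x − (−1)) is tangent when its distance from (−1, −5) is √5:
(0m − (5))² = 5(m² + 1)
m² − 4 = 0, so m = 2 or m = −2.
With m = 2: 2x − y = 8. With m = −2: 2x + y = −12.

2x − y = 8 and 2x + y = −12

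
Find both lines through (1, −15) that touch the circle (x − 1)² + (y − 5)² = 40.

A line y − (−15) = m(x − (1)) is tangent when its distance from (1, 5) is 2√10:
(0m − (20))² = 40(m² + 1)
m² − 9 = 0, so m = 3 or m = −3.
With m = 3: 3x − y = 18. With m = −3: 3x + y = −12.

3x − y = 18 and 3x + y = −12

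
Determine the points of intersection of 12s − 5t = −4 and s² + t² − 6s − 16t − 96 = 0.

(−2, −4) and (8, 20)

Substitute t = (4 + 12s)/5:
169s² − 1014s − 2704 = 0  ⟹  s² − 6s − 16 = 0
s = 8 or s = −2, giving (8, 20) and (−2, −4).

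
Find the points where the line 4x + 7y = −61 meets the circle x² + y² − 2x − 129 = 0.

(−10, −3) and (4, −11)

Express y = (−61 − 4x)/7 and substitute into the circle:
65x² + 390x − 2600 = 0  ⟹  x² + 6x − 40 = 0
x = 4 or x = −10, giving (4, −11) and (−10, −3).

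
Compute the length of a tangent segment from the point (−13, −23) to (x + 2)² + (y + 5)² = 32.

Centre (−2, −5), r² = 32. |PO|² = (−11)² + (−18)² = 445.
The tangent meets the radius at right angles, so tangent² = |PO|² − r² = 445 − 32 = 413.

√413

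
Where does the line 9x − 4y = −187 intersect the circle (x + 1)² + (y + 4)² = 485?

(−23, −5) and (−15, 13)

Express y = (187 + 9x)/4 and substitute into the circle:
97x² + 3686x + 33465 = 0  ⟹  x² + 38x + 345 = 0
x = −15 or x = −23, giving (−15, 13) and (−23, −5).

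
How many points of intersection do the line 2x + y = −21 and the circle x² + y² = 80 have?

Substituting the line into the circle gives 5x² + 84x + 361 = 0.
Δ = 7056 − 7220 = −164.
No real roots: the line does not meet the circle.

0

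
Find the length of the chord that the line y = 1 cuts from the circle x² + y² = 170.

Centre (0, 0), r² = 170. Perpendicular distance d from centre to line = |−1| / √1 = 1.
Half the chord is √(r² − d²) = √(169), so the full chord is 26.

26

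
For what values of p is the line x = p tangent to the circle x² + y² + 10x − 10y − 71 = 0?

Tangency holds when the distance from the centre (−5, 5) to the line equals the radius 11:
|1·(−5) + 0·5 − p| / √1 = 11
|p − (−5)| = 11, so p = 6 or p = −16.

p = −16 or p = 6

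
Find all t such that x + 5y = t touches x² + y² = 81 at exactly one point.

The line touches the circle iff its distance from (0, 0) is 9:
|1·0 + 5·0 − t| / √26 = 9
|t| = 9√26.

t = ±9√26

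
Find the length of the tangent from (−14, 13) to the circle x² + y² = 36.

√329

The centre is (0, 0) and r = 6. The square of the distance from P to the centre is 196 + 169 = 365.
The tangent meets the radius at right angles, so tangent² = |PO|² − r² = 365 − 36 = 329.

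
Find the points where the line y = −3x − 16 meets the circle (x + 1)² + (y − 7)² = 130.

(−10, 14) and (−4, −4)

Substitute y = −3x − 16:
10x² + 140x + 400 = 0  ⟹  x² + 14x + 40 = 0
x = −4 or x = −10, giving (−4, −4) and (−10, 14).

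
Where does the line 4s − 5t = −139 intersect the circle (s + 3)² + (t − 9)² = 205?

Express t = (139 + 4s)/5 and substitute into the circle:
41s² + 902s + 3936 = 0  ⟹  s² + 22s + 96 = 0
s = −6 or s = −16, giving (−6, 23) and (−16, 15).

(−16, 15) and (−6, 23)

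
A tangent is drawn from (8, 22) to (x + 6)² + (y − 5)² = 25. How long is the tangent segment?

The centre is (−6, 5) and r = 5. The square of the distance from P to the centre is 196 + 289 = 485.
Power of the point: PT² = |PO|² − r² = 460, so PT = 2√115.

2√115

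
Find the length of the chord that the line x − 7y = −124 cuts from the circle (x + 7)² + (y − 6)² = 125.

The distance from (−7, 6) to the line is 75/√50, and r² = 125.
Chord = 2√(r² − d²) = 2·√(25/2) = 5√2.

5√2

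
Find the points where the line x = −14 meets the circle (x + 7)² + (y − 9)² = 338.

(−14, −8) and (−14, 26)

The line gives x = −14. Substituting into the circle:
y² − 18y − 208 = 0
y = 26 or y = −8, giving (−14, 26) and (−14, −8).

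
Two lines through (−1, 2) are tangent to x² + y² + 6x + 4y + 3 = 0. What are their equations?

Write the tangent as mx − y + (2 − m·(−1)) = 0 and set its distance from the centre to √10:
[m·(−2) − (−4)]² = 10(m² + 1)
3m² + 8m − 3 = 0, so m = −3 or m = 1/3.
Through (−1, 2) these give 3x + y = −1 and x − 3y = −7.

3x + y = −1 and x − 3y = −7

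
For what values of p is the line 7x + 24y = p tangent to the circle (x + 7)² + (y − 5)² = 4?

Tangency holds when the distance from the centre (−7, 5) to the line equals the radius 2:
|7·(−7) + 24·5 − p| / √625 = 2
|p − (71)| = 2·25, so p = 121 or p = 21.

p = 21 or p = 121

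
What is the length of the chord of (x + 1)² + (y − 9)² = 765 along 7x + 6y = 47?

6√85

From the line, y = (47 − 7x)/6. Substituting:
85x² + 170x − 27455 = 0  ⟹  x² + 2x − 323 = 0
x = 17 or x = −19, giving (17, −12) and (−19, 30).
|(17, −12) − (−19, 30)| = √((36)² + (−42)²) = 6√85.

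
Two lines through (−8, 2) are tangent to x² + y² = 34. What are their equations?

5x + 3y = −34 and 3x − 5y = −34

A line y − (2) = m(x − (−8)) is tangent when its distance from (0, 0) is √34:
(8m − (−2))² = 34(m² + 1)
15m² + 16m − 15 = 0, so m = −5/3 or m = 3/5.
Through (−8, 2) these give 5x + 3y = −34 and 3x − 5y = −34.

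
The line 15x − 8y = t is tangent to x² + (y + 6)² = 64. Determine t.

t = −88 or t = 184

The line touches the circle iff its distance from (0, −6) is 8:
|15·0 − 8·(−6) − t| / √289 = 8
|t − (48)| = 8·17, so t = 184 or t = −88.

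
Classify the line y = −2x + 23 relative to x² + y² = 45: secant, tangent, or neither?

Substituting the line into the circle gives 5x² − 92x + 484 = 0.
Δ = 8464 − 9680 = −1216.
No real roots: the line does not meet the circle.

neither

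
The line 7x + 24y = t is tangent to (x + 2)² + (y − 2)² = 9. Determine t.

t = −41 or t = 109

The line touches the circle iff its distance from (−2, 2) is 3:
|7·(−2) + 24·2 − t| / √625 = 3
|t − (34)| = 3·25, so t = 109 or t = −41.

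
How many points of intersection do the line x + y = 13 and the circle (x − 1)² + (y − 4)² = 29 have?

0

Substituting the line into the circle gives 2x² − 20x + 53 = 0.
Discriminant = (−20)² − 4·2·(53) = −24 < 0.
No real roots: the line does not meet the circle.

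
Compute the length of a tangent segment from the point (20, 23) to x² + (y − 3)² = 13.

The centre is (0, 3) and r = √13. The square of the distance from P to the centre is 400 + 400 = 800.
Power of the point: PT² = |PO|² − r² = 787, so PT = √787.

√787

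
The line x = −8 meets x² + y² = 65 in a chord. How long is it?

The distance from (0, 0) to the line is 8, and r² = 65.
Chord = 2√(r² − d²) = 2·√(1) = 2.

2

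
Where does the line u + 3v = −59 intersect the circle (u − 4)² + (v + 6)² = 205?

(−2, −19) and (1, −20)

Express v = (−59 − u)/3 and substitute into the circle:
10u² + 10u − 20 = 0  ⟹  u² + u − 2 = 0
u = 1 or u = −2, giving (1, −20) and (−2, −19).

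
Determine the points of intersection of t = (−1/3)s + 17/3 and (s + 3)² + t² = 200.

(−13, 10) and (11, 2)

Substitute t = (17 − s)/3:
10s² + 20s − 1430 = 0  ⟹  s² + 2s − 143 = 0
s = 11 or s = −13, giving (11, 2) and (−13, 10).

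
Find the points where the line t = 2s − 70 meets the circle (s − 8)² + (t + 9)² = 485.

Express t = 2s − 70 and substitute into the circle:
5s² − 260s + 3300 = 0  ⟹  s² − 52s + 660 = 0
s = 30 or s = 22, giving (30, −10) and (22, −26).

(22, −26) and (30, −10)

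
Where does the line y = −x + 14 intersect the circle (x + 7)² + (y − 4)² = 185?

(−3, 17) and (6, 8)

Substitute y = −x + 14:
2x² − 6x − 36 = 0  ⟹  x² − 3x − 18 = 0
x = 6 or x = −3, giving (6, 8) and (−3, 17).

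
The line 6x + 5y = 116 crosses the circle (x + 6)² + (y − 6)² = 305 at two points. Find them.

(1, 22) and (11, 10)

From the line, y = (116 − 6x)/5. Substituting:
61x² − 732x + 671 = 0  ⟹  x² − 12x + 11 = 0
x = 11 or x = 1, giving (11, 10) and (1, 22).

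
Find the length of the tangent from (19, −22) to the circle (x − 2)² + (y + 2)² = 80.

√609

The centre is (2, −2) and r = 4√5. The square of the distance from P to the centre is 289 + 400 = 689.
The tangent meets the radius at right angles, so tangent² = |PO|² − r² = 689 − 80 = 609.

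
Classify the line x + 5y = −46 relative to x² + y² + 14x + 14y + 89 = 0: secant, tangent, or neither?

secant

Substituting the line into the circle gives 26x² + 372x + 1121 = 0.
Δ = 138384 − 116584 = 21800.
Two real roots: the line is a secant.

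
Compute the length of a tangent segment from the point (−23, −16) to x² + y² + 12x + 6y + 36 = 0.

√449

With centre O = (−6, −3), |OP|² = 458 and r² = 9.
Power of the point: PT² = |PO|² − r² = 449, so PT = √449.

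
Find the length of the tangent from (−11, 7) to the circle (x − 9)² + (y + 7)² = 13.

Centre (9, −7), r² = 13. |PO|² = (−20)² + (14)² = 596.
The tangent meets the radius at right angles, so tangent² = |PO|² − r² = 596 − 13 = 583.

√583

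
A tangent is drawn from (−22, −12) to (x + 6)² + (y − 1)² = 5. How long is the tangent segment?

With centre O = (−6, 1), |OP|² = 425 and r² = 5.
The tangent meets the radius at right angles, so tangent² = |PO|² − r² = 425 − 5 = 420.

2√105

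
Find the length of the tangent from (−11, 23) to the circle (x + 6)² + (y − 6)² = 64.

5√10

With centre O = (−6, 6), |OP|² = 314 and r² = 64.
Power of the point: PT² = |PO|² − r² = 250, so PT = 5√10.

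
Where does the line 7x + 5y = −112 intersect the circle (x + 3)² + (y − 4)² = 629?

Express y = (−112 − 7x)/5 and substitute into the circle:
74x² + 1998x + 1924 = 0  ⟹  x² + 27x + 26 = 0
x = −1 or x = −26, giving (−1, −21) and (−26, 14).

(−26, 14) and (−1, −21)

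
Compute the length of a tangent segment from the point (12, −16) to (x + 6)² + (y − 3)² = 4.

√681

The centre is (−6, 3) and r = 2. The square of the distance from P to the centre is 324 + 361 = 685.
By the tangent–radius right angle, tangent length = √(|PO|² − r²) = √681.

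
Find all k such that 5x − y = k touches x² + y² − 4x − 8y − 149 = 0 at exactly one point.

For a tangent, require d(centre, line) = r = 13.
|5·2 − 1·4 − k| / √26 = 13
|k − (6)| = 13√26.

k = 6 ± 13√26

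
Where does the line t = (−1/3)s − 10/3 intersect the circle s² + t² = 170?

Express t = (−10 − s)/3 and substitute into the circle:
10s² + 20s − 1430 = 0  ⟹  s² + 2s − 143 = 0
s = 11 or s = −13, giving (11, −7) and (−13, 1).

(−13, 1) and (11, −7)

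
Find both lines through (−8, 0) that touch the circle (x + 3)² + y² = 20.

2x + y = −16 and 2x − y = −16

Write the tangent as mx − y + (0 − m·(−8)) = 0 and set its distance from the centre to 2√5:
[m·(5) − (0)]² = 20(m² + 1)
m² − 4 = 0, so m = −2 or m = 2.
With m = −2: 2x + y = −16. With m = 2: 2x − y = −16.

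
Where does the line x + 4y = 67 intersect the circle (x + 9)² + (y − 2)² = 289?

(−9, 19) and (−1, 17)

Express y = (67 − x)/4 and substitute into the circle:
17x² + 170x + 153 = 0  ⟹  x² + 10x + 9 = 0
x = −1 or x = −9, giving (−1, 17) and (−9, 19).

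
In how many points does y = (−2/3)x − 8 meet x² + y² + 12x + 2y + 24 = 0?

d² = (2·(−6) + 3·(−1) − (−24))²/13 = 81/13; r² = 13.
Since d² < r², the line cuts the circle twice.

2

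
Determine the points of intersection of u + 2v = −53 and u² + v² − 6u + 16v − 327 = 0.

From the line, v = (−53 − u)/2. Substituting:
5u² + 50u − 195 = 0  ⟹  u² + 10u − 39 = 0
u = 3 or u = −13, giving (3, −28) and (−13, −20).

(−13, −20) and (3, −28)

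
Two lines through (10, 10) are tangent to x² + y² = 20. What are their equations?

2x − y = 10 and x − 2y = −10

Let a tangent through (10, 10) have slope m. Its distance from (0, 0) must equal 2√5:
[m·(−10) − (−10)]² = 20(m² + 1)
2m² − 5m + 2 = 0, so m = 2 or m = 1/2.
With m = 2: 2x − y = 10. With m = 1/2: x − 2y = −10.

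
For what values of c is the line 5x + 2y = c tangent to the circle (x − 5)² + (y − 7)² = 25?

c = 39 ± 5√29

Tangency holds when the distance from the centre (5, 7) to the line equals the radius 5:
|5·5 + 2·7 − c| / √29 = 5
|c − (39)| = 5√29.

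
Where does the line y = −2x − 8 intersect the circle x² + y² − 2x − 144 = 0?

(−8, 8) and (2, −12)

Express y = −2x − 8 and substitute into the circle:
5x² + 30x − 80 = 0  ⟹  x² + 6x − 16 = 0
x = 2 or x = −8, giving (2, −12) and (−8, 8).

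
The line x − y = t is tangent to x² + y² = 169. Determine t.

t = ±13√2

Tangency holds when the distance from the centre (0, 0) to the line equals the radius 13:
|1·0 − 1·0 − t| / √2 = 13
|t| = 13√2.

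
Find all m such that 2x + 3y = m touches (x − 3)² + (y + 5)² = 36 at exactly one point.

For a tangent, require d(centre, line) = r = 6.
|2·3 + 3·(−5) − m| / √13 = 6
|m − (−9)| = 6√13.

m = −9 ± 6√13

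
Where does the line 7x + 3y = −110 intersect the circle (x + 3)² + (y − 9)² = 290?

Express y = (−110 − 7x)/3 and substitute into the circle:
58x² + 1972x + 16240 = 0  ⟹  x² + 34x + 280 = 0
x = −14 or x = −20, giving (−14, −4) and (−20, 10).

(−20, 10) and (−14, −4)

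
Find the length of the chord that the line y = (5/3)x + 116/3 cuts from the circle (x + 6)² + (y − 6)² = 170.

2√34

Express y = (116 + 5x)/3 and substitute into the circle:
34x² + 1088x + 8398 = 0  ⟹  x² + 32x + 247 = 0
x = −13 or x = −19, giving (−13, 17) and (−19, 7).
Chord length = distance between (−13, 17) and (−19, 7) = √136 = 2√34.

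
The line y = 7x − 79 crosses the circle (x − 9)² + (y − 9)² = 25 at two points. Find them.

Express y = 7x − 79 and substitute into the circle:
50x² − 1250x + 7800 = 0  ⟹  x² − 25x + 156 = 0
x = 13 or x = 12, giving (13, 12) and (12, 5).

(12, 5) and (13, 12)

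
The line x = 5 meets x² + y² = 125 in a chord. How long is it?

The distance from (0, 0) to the line is 5, and r² = 125.
Half the chord is √(r² − d²) = √(100), so the full chord is 20.

20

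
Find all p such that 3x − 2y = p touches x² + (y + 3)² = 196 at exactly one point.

p = 6 ± 14√13

For a tangent, require d(centre, line) = r = 14.
|3·0 − 2·(−3) − p| / √13 = 14
|p − (6)| = 14√13.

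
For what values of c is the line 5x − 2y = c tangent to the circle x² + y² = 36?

Tangency holds when the distance from the centre (0, 0) to the line equals the radius 6:
|5·0 − 2·0 − c| / √29 = 6
|c| = 6√29.

c = ±6√29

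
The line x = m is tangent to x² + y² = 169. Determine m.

Tangency holds when the distance from the centre (0, 0) to the line equals the radius 13:
|1·0 + 0·0 − m| / √1 = 13
|m| = 13, so m = 13 or m = −13.

m = −13 or m = 13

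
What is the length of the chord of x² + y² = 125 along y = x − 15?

Express y = x − 15 and substitute into the circle:
2x² − 30x + 100 = 0  ⟹  x² − 15x + 50 = 0
x = 10 or x = 5, giving (10, −5) and (5, −10).
|(10, −5) − (5, −10)| = √((5)² + (5)²) = 5√2.

5√2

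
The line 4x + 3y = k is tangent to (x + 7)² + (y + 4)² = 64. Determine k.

k = −80 or k = 0

The line touches the circle iff its distance from (−7, −4) is 8:
|4·(−7) + 3·(−4) − k| / √25 = 8
|k − (−40)| = 8·5, so k = 0 or k = −80.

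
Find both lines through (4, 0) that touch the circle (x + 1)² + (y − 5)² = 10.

A line y − (0) = m(x − (4)) is tangent when its distance from (−1, 5) is √10:
(−5m − (5))² = 10(m² + 1)
3m² + 10m + 3 = 0, so m = −3 or m = −1/3.
With m = −3: 3x + y = 12. With m = −1/3: x + 3y = 4.

3x + y = 12 and x + 3y = 4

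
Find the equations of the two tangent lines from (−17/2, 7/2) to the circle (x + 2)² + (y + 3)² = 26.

Let a tangent through (−17/2, 7/2) have slope m. Its distance from (−2, −3) must equal √26:
[m·(13/2) − (−13/2)]² = 26(m² + 1)
5m² + 26m + 5 = 0, so m = −5 or m = −1/5.
Through (−17/2, 7/2) these give 5x + y = −39 and x + 5y = 9.

5x + y = −39 and x + 5y = 9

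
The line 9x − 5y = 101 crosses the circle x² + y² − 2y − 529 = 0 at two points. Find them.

(−1, −22) and (19, 14)

Substitute y = (−101 + 9x)/5:
106x² − 1908x − 2014 = 0  ⟹  x² − 18x − 19 = 0
x = 19 or x = −1, giving (19, 14) and (−1, −22).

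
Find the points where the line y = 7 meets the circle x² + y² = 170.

(−11, 7) and (11, 7)

Express y = 7 and substitute into the circle:
x² − 121 = 0
x = 11 or x = −11, giving (11, 7) and (−11, 7).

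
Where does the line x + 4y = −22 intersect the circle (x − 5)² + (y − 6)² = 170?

(−2, −5) and (6, −7)

Express y = (−22 − x)/4 and substitute into the circle:
17x² − 68x − 204 = 0  ⟹  x² − 4x − 12 = 0
x = 6 or x = −2, giving (6, −7) and (−2, −5).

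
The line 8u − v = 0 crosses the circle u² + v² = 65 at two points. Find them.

(−1, −8) and (1, 8)

From the line, v = 8u. Substituting:
65u² − 65 = 0  ⟹  u² − 1 = 0
u = 1 or u = −1, giving (1, 8) and (−1, −8).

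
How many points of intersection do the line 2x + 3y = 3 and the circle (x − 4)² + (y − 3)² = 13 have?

0

Substituting the line into the circle gives 13x² − 48x + 63 = 0.
Δ = 2304 − 3276 = −972.
No real roots: the line does not meet the circle.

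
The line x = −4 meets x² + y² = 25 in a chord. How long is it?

6

The line gives x = −4. Substituting into the circle:
y² − 9 = 0
y = 3 or y = −3, giving (−4, 3) and (−4, −3).
Chord length = distance between (−4, 3) and (−4, −3) = √36 = 6.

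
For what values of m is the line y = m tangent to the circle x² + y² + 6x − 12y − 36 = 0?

m = −3 or m = 15

The line touches the circle iff its distance from (−3, 6) is 9:
|0·(−3) + 1·6 − m| / √1 = 9
|m − (6)| = 9, so m = 15 or m = −3.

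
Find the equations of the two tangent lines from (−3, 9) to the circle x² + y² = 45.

A line y − (9) = m(x − (−3)) is tangent when its distance from (0, 0) is 3√5:
[m·(3) − (−9)]² = 45(m² + 1)
2m² − 3m − 2 = 0, so m = 2 or m = −1/2.
Through (−3, 9) these give 2x − y = −15 and x + 2y = 15.

2x − y = −15 and x + 2y = 15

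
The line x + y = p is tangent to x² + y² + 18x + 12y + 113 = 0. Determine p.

For a tangent, require d(centre, line) = r = 2.
|1·(−9) + 1·(−6) − p| / √2 = 2
|p − (−15)| = 2√2.

p = −15 ± 2√2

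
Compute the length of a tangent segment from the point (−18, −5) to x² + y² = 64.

With centre O = (0, 0), |OP|² = 349 and r² = 64.
Power of the point: PT² = |PO|² − r² = 285, so PT = √285.

√285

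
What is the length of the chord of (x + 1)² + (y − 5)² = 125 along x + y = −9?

Centre (−1, 5), r² = 125. Perpendicular distance d from centre to line = |13| / √2 = 13/√2.
Half the chord is √(r² − d²) = √(81/2), so the full chord is 9√2.

9√2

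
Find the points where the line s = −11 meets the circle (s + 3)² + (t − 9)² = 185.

(−11, −2) and (−11, 20)

The line gives s = −11. Substituting into the circle:
t² − 18t − 40 = 0
t = 20 or t = −2, giving (−11, 20) and (−11, −2).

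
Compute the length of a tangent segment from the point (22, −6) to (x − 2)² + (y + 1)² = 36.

With centre O = (2, −1), |OP|² = 425 and r² = 36.
Power of the point: PT² = |PO|² − r² = 389, so PT = √389.

√389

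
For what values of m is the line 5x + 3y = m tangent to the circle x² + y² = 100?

m = ±10√34

For a tangent, require d(centre, line) = r = 10.
|5·0 + 3·0 − m| / √34 = 10
|m| = 10√34.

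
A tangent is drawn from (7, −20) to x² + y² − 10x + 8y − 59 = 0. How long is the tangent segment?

With centre O = (5, −4), |OP|² = 260 and r² = 100.
The tangent meets the radius at right angles, so tangent² = |PO|² − r² = 260 − 100 = 160.

4√10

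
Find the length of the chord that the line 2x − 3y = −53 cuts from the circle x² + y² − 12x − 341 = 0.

4√13

Express y = (53 + 2x)/3 and substitute into the circle:
13x² + 104x − 260 = 0  ⟹  x² + 8x − 20 = 0
x = 2 or x = −10, giving (2, 19) and (−10, 11).
Chord length = distance between (2, 19) and (−10, 11) = √208 = 4√13.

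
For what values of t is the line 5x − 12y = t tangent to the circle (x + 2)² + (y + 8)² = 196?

t = −96 or t = 268

For a tangent, require d(centre, line) = r = 14.
|5·(−2) − 12·(−8) − t| / √169 = 14
|t − (86)| = 14·13, so t = 268 or t = −96.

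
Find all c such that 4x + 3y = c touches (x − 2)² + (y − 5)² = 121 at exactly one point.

c = −32 or c = 78

Tangency holds when the distance from the centre (2, 5) to the line equals the radius 11:
|4·2 + 3·5 − c| / √25 = 11
|c − (23)| = 11·5, so c = 78 or c = −32.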